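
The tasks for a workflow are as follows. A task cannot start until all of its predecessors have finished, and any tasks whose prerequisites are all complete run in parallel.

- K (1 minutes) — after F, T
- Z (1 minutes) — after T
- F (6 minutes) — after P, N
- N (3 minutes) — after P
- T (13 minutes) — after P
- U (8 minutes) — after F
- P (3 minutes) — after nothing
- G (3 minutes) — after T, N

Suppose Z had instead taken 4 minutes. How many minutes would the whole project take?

20

As given, the longest chain is P→N→F→U = 3+3+6+8 = 20, so the finish is 20 minutes.
Z has 3 minutes of float (longest path through it is 17).
The critical path is still P→N→F→U; finish is now 20 minutes.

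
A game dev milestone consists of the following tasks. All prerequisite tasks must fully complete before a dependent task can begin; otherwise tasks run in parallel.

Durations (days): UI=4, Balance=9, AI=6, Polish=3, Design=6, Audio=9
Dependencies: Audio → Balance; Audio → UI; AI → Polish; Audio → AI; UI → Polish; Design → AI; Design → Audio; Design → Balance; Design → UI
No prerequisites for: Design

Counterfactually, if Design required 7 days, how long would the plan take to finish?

Baseline: Design→Audio→AI→Polish = 6+9+6+3 = 24 → 24 days.
Design is on the critical path; changing it to 7 makes that path 25 days.
No other chain overtakes it, so the finish is 25 days.

25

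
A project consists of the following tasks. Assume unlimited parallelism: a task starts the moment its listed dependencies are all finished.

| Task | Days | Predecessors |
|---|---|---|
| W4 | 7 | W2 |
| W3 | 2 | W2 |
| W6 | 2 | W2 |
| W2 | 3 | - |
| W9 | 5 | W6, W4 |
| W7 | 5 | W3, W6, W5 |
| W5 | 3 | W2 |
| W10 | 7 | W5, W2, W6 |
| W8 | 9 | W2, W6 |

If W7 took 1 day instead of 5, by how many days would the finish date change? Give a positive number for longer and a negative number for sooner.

Critical path before the change: W2→W4→W9 = 3+7+5 = 15 giving 15 days.
The longest path through W7 is only 11 days, so W7 has float 4.
The critical path is still W2→W4→W9; finish is now 15 days.
Change in finish: 15 − 15 = +0 days.

0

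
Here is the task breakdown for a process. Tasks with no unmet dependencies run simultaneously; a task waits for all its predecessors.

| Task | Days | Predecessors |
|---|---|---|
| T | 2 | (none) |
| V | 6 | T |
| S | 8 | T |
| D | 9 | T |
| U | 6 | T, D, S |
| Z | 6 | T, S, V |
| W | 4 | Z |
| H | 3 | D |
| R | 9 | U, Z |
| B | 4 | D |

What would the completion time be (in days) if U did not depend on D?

25

Original critical path: T→D→U→R = 2+9+6+9 = 26 ⇒ 26 days.
Without D→U, U's earliest start moves from 11 to 10.
After: T→S→U→R = 2+8+6+9 = 25 → 25 days.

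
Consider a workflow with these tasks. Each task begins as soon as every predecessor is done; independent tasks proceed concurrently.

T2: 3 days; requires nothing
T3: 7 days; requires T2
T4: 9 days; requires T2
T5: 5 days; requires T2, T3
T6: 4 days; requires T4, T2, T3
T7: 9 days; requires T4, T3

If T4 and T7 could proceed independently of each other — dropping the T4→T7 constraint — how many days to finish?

19

With the dependency in place, T2→T4→T7 = 3+9+9 = 21 sets the finish at 21 days.
Without T4→T7, T7's earliest start moves from 12 to 10.
New critical path: T2→T3→T7 = 3+7+9 = 19 ⇒ 19 days.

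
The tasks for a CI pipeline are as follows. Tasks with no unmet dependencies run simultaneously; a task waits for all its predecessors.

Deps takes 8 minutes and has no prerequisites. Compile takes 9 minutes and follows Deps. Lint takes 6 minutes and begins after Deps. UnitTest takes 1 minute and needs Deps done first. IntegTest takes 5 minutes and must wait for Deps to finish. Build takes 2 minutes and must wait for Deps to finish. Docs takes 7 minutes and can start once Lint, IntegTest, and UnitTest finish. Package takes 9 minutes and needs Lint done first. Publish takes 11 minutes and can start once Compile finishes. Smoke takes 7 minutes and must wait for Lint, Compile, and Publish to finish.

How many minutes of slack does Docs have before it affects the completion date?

14

The longest chain is Deps→Compile→Publish→Smoke = 8+9+11+7 = 35; overall finish 35 minutes.
The longest chain containing Docs totals 21 minutes.
So Docs can slip 35 − 21 = 14 minutes.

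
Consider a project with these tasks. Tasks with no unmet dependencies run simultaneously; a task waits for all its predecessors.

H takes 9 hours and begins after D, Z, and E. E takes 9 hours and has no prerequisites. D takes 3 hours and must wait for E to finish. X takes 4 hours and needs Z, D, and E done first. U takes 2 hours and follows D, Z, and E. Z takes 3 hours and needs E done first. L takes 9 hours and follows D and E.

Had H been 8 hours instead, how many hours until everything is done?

21

Baseline: E→Z→H = 9+3+9 = 21 → 21 hours.
H is on the critical path; changing it to 8 makes that path 20 hours.
New critical path: E→D→L = 9+3+9 = 21 ⇒ 21 hours.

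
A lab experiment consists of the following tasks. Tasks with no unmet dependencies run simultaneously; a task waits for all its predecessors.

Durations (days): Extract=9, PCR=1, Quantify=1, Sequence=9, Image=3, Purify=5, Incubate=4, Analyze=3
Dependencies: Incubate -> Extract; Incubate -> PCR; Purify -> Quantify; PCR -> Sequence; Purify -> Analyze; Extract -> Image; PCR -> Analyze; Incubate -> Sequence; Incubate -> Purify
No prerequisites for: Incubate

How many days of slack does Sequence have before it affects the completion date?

The longest chain is Incubate→Extract→Image = 4+9+3 = 16; overall finish 16 days.
Longest path through Sequence: 14 days (earliest finish 14, latest finish 16).
So Sequence can slip 16 − 14 = 2 days.

2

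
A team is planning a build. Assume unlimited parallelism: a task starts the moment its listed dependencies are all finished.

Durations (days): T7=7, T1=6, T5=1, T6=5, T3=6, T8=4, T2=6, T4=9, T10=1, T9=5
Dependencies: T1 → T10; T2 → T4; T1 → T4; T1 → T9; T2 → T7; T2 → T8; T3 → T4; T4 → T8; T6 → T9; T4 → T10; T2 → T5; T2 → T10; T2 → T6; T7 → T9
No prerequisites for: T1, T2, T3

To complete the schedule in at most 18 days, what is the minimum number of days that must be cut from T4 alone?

Current finish: 19 days; target: 18.
T4 is on every critical path, so each day cut from T4 cuts the finish by one (this holds down to a finish of 18).
Need 19 − 18 = 1 day off T4 → T4 becomes 8 days, finish becomes 18.

1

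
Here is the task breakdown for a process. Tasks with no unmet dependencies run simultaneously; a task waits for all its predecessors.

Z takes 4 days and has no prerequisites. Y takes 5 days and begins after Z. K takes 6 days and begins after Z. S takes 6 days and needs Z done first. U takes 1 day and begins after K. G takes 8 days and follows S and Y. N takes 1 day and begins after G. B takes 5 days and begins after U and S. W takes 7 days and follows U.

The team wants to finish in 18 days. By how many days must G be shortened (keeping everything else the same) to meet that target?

Current finish: 19 days; target: 18.
G is on every critical path, so each day cut from G cuts the finish by one (this holds down to a finish of 18).
Need 19 − 18 = 1 day off G → G becomes 7 days, finish becomes 18.

1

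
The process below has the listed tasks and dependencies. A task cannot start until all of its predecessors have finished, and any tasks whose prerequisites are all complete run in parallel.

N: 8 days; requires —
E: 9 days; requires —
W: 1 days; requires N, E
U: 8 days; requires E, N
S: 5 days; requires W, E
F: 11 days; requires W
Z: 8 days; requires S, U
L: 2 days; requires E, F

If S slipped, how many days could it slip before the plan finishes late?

Critical path: E→U→Z = 9+8+8 = 25, so the finish is 25 days.
The longest chain containing S totals 23 days.
Slack of S = 12 − 10 = 2 days.

2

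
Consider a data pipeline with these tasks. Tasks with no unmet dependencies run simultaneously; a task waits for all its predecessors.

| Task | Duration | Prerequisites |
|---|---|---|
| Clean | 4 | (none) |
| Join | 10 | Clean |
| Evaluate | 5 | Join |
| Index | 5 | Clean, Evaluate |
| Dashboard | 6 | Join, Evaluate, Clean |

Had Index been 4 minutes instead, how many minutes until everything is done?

25

Actual critical path: Clean→Join→Evaluate→Dashboard = 4+10+5+6 = 25 ⇒ 25 minutes.
The longest path through Index is only 24 minutes, so Index has float 1.
No other chain overtakes it, so the finish is 25 minutes.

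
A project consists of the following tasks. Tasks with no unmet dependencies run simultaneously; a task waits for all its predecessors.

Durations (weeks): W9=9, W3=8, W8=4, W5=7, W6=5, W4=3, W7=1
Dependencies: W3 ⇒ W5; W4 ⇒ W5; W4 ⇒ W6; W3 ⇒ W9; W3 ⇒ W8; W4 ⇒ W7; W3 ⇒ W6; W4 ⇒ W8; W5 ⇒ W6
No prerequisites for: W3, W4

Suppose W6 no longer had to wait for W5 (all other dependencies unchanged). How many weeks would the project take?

Original critical path: W3→W5→W6 = 8+7+5 = 20 ⇒ 20 weeks.
Without W5→W6, W6's earliest start moves from 15 to 8.
After: W3→W9 = 8+9 = 17 → 17 weeks.

17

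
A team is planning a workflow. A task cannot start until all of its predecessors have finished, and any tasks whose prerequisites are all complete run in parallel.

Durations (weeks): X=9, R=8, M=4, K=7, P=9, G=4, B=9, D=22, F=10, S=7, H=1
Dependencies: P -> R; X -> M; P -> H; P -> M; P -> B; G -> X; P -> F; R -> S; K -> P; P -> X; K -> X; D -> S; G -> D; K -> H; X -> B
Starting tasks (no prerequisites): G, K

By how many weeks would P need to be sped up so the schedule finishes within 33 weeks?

1

Current finish: 34 weeks; target: 33.
P is on every critical path, so each week cut from P cuts the finish by one (this holds down to a finish of 33).
Need 34 − 33 = 1 week off P → P becomes 8 weeks, finish becomes 33.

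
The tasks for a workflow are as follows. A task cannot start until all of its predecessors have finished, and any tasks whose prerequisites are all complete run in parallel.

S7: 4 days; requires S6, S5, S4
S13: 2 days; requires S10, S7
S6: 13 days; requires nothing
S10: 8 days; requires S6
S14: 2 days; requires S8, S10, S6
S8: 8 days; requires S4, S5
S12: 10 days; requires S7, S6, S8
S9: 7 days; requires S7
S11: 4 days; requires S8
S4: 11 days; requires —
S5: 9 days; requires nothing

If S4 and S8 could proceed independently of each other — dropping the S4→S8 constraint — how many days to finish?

Original critical path: S4→S8→S12 = 11+8+10 = 29 ⇒ 29 days.
Without S4→S8, S8's earliest start moves from 11 to 9.
The longest chain is now S5→S8→S12 = 9+8+10 = 27, so the workflow takes 27 days.

27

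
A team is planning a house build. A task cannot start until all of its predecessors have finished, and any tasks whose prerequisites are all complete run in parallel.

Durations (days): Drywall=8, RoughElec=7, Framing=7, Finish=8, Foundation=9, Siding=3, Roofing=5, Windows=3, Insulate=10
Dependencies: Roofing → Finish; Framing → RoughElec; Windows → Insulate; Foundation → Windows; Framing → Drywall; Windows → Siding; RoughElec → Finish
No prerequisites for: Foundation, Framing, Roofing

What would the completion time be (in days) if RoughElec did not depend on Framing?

With the dependency in place, Foundation→Windows→Insulate = 9+3+10 = 22 sets the finish at 22 days.
Without Framing→RoughElec, RoughElec's earliest start moves from 7 to 0.
After: Foundation→Windows→Insulate = 9+3+10 = 22 → 22 days.

22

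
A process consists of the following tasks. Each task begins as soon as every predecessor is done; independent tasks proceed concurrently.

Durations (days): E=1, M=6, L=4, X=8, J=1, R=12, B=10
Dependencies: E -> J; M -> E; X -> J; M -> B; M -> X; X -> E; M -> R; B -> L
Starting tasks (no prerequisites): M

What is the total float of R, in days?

2

Critical path: M→B→L = 6+10+4 = 20, so the finish is 20 days.
The longest chain containing R totals 18 days.
Slack of R = 8 − 6 = 2 days.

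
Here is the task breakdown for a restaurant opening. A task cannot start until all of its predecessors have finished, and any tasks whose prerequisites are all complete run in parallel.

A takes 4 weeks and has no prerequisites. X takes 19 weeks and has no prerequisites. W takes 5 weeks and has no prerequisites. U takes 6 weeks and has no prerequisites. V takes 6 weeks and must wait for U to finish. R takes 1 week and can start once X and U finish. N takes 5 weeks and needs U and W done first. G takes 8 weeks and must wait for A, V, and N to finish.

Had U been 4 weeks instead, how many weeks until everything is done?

Critical path before the change: U→V→G = 6+6+8 = 20 giving 20 weeks.
U lies on that path, so at 4 weeks the path becomes 18 weeks.
Now X→R = 19+1 = 20 is longest, so the finish becomes 20 weeks.

20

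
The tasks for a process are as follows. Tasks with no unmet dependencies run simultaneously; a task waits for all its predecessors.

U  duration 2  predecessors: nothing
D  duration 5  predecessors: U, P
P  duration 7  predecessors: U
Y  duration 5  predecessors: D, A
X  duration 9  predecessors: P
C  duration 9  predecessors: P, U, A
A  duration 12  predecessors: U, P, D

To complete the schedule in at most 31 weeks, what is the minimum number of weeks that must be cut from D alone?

4

Current finish: 35 weeks; target: 31.
D is on every critical path, so each week cut from D cuts the finish by one (this holds down to a finish of 31).
Need 35 − 31 = 4 weeks off D → D becomes 1 week, finish becomes 31.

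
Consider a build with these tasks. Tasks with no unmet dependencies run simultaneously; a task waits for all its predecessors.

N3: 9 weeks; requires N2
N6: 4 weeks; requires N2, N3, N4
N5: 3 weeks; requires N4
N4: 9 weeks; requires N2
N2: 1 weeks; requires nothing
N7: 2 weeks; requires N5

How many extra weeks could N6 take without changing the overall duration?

1

N2→N4→N5→N7 = 1+9+3+2 = 15 sets the makespan at 15 weeks.
The longest chain containing N6 totals 14 weeks.
Slack of N6 = 11 − 10 = 1 week.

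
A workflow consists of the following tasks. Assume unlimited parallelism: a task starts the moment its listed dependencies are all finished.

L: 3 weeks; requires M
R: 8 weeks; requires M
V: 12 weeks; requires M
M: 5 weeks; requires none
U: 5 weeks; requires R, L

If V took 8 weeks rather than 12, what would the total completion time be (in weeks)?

18

Critical path before the change: M→R→U = 5+8+5 = 18 giving 18 weeks.
The longest path through V is only 17 weeks, so V has float 1.
The critical path is still M→R→U; finish is now 18 weeks.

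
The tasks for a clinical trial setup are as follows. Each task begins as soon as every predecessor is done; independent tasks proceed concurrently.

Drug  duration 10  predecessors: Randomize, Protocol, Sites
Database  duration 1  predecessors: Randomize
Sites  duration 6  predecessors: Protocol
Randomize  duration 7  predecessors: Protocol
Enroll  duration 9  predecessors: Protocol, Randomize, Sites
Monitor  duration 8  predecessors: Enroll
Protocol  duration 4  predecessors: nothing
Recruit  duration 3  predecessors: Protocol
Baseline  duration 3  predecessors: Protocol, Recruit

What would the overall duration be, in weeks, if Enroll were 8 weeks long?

Critical path before the change: Protocol→Randomize→Enroll→Monitor = 4+7+9+8 = 28 giving 28 weeks.
Enroll lies on that path, so at 8 weeks the path becomes 27 weeks.
The critical path is still Protocol→Randomize→Enroll→Monitor; finish is now 27 weeks.

27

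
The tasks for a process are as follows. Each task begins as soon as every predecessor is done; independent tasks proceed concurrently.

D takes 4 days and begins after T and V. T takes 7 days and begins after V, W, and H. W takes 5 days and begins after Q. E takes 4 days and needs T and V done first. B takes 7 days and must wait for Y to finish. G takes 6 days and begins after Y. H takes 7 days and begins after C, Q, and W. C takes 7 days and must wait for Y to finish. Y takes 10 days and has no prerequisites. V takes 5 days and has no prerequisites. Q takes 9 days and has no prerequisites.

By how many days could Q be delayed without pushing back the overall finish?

Y→C→H→T→D = 10+7+7+7+4 = 35 sets the makespan at 35 days.
Q finishes as early as 9 and must finish by 12.
Float = 35 − 32 = 3.

3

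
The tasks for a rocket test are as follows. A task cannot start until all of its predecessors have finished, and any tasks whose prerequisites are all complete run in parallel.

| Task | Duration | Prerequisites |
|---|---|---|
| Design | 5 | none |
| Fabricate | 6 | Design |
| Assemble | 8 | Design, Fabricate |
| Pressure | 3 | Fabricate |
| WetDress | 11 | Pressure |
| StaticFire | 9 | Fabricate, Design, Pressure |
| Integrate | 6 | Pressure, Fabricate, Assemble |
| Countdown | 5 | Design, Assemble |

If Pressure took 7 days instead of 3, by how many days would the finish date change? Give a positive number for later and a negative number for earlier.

As given, the longest chain is Design→Fabricate→Pressure→WetDress = 5+6+3+11 = 25, so the finish is 25 days.
Since Pressure is critical, the +4 change carries straight to that chain (now 29 days).
The critical path is still Design→Fabricate→Pressure→WetDress; finish is now 29 days.
Change in finish: 29 − 25 = +4 days.

4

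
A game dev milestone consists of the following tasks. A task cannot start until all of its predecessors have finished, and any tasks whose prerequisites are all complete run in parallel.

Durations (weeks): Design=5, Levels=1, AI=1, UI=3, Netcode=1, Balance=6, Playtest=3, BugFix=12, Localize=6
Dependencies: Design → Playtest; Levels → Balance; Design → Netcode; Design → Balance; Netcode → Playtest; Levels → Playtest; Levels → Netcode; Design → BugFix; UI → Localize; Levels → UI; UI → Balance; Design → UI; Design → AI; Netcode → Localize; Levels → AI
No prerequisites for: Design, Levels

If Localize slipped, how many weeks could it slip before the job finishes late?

Critical path: Design→BugFix = 5+12 = 17, so the finish is 17 weeks.
The longest chain containing Localize totals 14 weeks.
Slack of Localize = 11 − 8 = 3 weeks.

3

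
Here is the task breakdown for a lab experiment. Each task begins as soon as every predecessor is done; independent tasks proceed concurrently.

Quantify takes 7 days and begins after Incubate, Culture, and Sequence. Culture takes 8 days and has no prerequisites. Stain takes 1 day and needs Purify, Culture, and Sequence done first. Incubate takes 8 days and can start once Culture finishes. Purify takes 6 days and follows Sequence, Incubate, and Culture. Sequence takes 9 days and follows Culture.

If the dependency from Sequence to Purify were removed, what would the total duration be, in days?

With the dependency in place, Culture→Sequence→Purify→Stain = 8+9+6+1 = 24 sets the finish at 24 days.
Without Sequence→Purify, Purify's earliest start moves from 17 to 16.
New critical path: Culture→Sequence→Quantify = 8+9+7 = 24 ⇒ 24 days.

24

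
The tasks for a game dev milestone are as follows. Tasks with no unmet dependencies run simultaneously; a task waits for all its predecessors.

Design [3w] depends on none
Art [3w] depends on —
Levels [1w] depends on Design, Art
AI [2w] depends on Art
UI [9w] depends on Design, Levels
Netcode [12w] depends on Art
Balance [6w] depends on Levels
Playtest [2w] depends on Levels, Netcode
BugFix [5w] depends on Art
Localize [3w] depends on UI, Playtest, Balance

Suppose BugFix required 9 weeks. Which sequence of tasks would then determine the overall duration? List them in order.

As given, the longest chain is Art→Netcode→Playtest→Localize = 3+12+2+3 = 20, so the finish is 20 weeks.
The longest path through BugFix is only 8 weeks, so BugFix has float 12.
No other chain overtakes it, so the finish is 20 weeks.

Art, Netcode, Playtest, Localize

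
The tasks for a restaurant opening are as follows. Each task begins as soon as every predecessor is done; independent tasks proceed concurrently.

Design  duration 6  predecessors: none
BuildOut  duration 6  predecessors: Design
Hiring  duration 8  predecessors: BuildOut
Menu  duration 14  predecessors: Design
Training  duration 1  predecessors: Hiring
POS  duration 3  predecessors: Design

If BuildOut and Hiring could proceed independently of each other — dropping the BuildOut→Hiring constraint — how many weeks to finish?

Original critical path: Design→BuildOut→Hiring→Training = 6+6+8+1 = 21 ⇒ 21 weeks.
Without BuildOut→Hiring, Hiring's earliest start moves from 12 to 0.
After: Design→Menu = 6+14 = 20 → 20 weeks.

20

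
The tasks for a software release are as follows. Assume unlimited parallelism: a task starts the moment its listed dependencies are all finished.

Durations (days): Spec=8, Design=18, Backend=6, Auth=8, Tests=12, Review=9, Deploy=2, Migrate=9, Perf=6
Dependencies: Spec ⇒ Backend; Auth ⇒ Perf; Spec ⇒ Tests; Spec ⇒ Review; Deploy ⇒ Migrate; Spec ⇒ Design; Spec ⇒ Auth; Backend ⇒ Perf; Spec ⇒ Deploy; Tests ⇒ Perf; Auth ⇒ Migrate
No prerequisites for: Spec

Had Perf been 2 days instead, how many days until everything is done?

Actual critical path: Spec→Tests→Perf = 8+12+6 = 26 ⇒ 26 days.
Perf lies on that path, so at 2 days the path becomes 22 days.
New critical path: Spec→Design = 8+18 = 26 ⇒ 26 days.

26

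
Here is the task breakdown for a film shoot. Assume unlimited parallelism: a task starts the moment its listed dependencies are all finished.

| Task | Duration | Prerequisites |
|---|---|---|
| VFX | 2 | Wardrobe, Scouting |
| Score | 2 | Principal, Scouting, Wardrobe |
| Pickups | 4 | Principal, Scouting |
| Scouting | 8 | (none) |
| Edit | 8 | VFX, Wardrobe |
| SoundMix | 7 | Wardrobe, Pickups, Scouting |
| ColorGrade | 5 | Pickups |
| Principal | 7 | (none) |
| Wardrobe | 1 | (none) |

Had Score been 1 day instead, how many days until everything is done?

As given, the longest chain is Scouting→Pickups→SoundMix = 8+4+7 = 19, so the finish is 19 days.
Score is off the critical path — its longest chain is 10 days, giving 9 of slack.
No other chain overtakes it, so the finish is 19 days.

19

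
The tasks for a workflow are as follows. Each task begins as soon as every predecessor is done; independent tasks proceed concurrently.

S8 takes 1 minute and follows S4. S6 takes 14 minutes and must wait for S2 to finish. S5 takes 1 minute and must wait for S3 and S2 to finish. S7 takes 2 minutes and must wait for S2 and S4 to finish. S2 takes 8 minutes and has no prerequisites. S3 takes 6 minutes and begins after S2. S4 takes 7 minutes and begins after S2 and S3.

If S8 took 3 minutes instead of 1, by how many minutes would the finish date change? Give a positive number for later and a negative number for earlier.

1

Critical path before the change: S2→S3→S4→S7 = 8+6+7+2 = 23 giving 23 minutes.
The longest path through S8 is only 22 minutes, so S8 has float 1.
Now S2→S3→S4→S8 = 8+6+7+3 = 24 is longest, so the finish becomes 24 minutes.
Change in finish: 24 − 23 = +1 minutes.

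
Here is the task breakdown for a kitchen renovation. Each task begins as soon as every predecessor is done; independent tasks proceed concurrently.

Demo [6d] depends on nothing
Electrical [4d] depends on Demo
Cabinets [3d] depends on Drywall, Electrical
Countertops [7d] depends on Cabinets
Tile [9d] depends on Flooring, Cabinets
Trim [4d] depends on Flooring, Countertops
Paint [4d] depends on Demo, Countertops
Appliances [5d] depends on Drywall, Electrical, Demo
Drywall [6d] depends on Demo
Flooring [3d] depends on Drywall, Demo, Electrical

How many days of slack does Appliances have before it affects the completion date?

Critical path: Demo→Drywall→Cabinets→Countertops→Paint = 6+6+3+7+4 = 26, so the finish is 26 days.
Longest path through Appliances: 17 days (earliest finish 17, latest finish 26).
So Appliances can slip 26 − 17 = 9 days.

9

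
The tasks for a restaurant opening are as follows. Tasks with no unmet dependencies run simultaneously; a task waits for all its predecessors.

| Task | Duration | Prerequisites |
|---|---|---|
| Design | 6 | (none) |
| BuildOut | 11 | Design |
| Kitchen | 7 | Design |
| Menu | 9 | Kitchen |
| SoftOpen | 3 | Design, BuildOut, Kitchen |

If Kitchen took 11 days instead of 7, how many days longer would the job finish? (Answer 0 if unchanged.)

Actual critical path: Design→Kitchen→Menu = 6+7+9 = 22 ⇒ 22 days.
Since Kitchen is critical, the +4 change carries straight to that chain (now 26 days).
No other chain overtakes it, so the finish is 26 days.
Change in finish: 26 − 22 = +4 days.

4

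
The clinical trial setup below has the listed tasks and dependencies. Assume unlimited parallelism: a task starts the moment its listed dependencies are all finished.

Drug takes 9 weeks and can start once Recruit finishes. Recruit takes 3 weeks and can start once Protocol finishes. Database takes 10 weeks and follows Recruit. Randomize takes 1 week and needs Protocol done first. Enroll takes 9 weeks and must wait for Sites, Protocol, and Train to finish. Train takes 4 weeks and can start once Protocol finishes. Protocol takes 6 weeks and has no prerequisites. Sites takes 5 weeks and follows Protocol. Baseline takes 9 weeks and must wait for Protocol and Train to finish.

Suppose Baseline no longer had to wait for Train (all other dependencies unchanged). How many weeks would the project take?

With the dependency in place, Protocol→Sites→Enroll = 6+5+9 = 20 sets the finish at 20 weeks.
Without Train→Baseline, Baseline's earliest start moves from 10 to 6.
After: Protocol→Sites→Enroll = 6+5+9 = 20 → 20 weeks.

20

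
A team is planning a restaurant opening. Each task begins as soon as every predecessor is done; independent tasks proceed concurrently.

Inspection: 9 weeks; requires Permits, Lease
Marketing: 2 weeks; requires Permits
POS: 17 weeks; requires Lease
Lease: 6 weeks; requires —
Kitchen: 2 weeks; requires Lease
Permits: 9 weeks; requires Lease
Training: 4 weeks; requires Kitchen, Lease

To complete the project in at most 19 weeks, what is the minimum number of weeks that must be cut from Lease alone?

5

Current finish: 24 weeks; target: 19.
Lease is on every critical path, so each week cut from Lease cuts the finish by one (this holds down to a finish of 19).
Need 24 − 19 = 5 weeks off Lease → Lease becomes 1 week, finish becomes 19.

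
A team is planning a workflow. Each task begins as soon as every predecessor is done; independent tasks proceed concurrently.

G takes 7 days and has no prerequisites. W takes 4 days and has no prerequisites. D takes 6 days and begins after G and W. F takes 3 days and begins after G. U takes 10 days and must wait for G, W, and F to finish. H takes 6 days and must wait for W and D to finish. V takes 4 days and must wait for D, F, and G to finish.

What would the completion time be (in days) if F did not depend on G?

With the dependency in place, G→F→U = 7+3+10 = 20 sets the finish at 20 days.
Without G→F, F's earliest start moves from 7 to 0.
The longest chain is now G→D→H = 7+6+6 = 19, so the schedule takes 19 days.

19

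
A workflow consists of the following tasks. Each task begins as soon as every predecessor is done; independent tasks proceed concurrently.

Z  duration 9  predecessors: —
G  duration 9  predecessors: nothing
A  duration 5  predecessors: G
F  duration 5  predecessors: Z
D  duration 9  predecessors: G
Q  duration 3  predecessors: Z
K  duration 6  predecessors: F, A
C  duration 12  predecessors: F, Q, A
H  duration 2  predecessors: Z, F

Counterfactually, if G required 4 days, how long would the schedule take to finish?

26

Critical path before the change: G→A→C = 9+5+12 = 26 giving 26 days.
Since G is critical, the -5 change carries straight to that chain (now 21 days).
The binding chain switches to Z→F→C = 9+5+12 = 26; finish 26 days.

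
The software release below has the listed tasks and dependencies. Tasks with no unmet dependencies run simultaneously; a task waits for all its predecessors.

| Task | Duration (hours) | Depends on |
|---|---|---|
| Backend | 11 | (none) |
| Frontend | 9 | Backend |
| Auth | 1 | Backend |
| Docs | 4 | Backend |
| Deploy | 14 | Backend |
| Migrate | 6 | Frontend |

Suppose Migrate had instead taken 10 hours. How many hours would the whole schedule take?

Baseline: Backend→Frontend→Migrate = 11+9+6 = 26 → 26 hours.
Since Migrate is critical, the +4 change carries straight to that chain (now 30 hours).
That remains the longest chain; total 30 hours.

30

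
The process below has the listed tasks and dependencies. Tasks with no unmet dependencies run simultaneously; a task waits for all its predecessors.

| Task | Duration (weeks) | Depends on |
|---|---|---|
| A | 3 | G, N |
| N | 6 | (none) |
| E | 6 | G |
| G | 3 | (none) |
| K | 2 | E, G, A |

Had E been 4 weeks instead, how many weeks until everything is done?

11

The binding path is G→E→K = 3+6+2 = 11; finish at 11 weeks.
E lies on that path, so at 4 weeks the path becomes 9 weeks.
Now N→A→K = 6+3+2 = 11 is longest, so the finish becomes 11 weeks.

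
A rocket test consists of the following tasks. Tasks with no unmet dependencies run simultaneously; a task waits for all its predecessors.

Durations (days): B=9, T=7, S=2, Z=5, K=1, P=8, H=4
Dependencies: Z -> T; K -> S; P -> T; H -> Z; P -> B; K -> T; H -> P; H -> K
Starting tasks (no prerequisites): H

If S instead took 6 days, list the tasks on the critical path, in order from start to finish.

H, P, B

Actual critical path: H→P→B = 4+8+9 = 21 ⇒ 21 days.
The longest path through S is only 7 days, so S has float 14.
No other chain overtakes it, so the finish is 21 days.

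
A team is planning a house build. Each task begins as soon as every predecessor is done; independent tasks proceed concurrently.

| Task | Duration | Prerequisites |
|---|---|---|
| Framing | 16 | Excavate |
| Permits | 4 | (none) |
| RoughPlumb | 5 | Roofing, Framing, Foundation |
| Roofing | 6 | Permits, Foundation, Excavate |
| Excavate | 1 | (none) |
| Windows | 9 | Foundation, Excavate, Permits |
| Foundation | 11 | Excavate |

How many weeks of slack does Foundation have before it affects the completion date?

0

The longest chain is Excavate→Foundation→Roofing→RoughPlumb = 1+11+6+5 = 23; overall finish 23 weeks.
Foundation finishes as early as 12 and must finish by 12.
So Foundation can slip 12 − 12 = 0 weeks.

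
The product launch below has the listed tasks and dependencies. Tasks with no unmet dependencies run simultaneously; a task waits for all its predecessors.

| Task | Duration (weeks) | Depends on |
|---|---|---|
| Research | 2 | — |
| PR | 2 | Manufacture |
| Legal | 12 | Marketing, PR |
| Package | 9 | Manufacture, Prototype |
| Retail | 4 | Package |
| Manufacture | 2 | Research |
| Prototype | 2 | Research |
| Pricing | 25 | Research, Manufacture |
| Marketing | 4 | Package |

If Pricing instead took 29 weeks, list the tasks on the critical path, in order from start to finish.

Research, Manufacture, Pricing

Actual critical path: Research→Manufacture→Pricing = 2+2+25 = 29 ⇒ 29 weeks.
Since Pricing is critical, the +4 change carries straight to that chain (now 33 weeks).
The critical path is still Research→Manufacture→Pricing; finish is now 33 weeks.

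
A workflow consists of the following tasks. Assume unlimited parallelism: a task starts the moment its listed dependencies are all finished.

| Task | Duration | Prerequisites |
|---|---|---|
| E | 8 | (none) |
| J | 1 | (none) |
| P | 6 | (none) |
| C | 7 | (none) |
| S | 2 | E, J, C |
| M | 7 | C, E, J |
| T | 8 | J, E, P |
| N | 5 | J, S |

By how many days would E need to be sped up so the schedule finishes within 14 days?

Current finish: 16 days; target: 14.
E is on every critical path, so each day cut from E cuts the finish by one (this holds down to a finish of 14).
Need 16 − 14 = 2 days off E → E becomes 6 days, finish becomes 14.

2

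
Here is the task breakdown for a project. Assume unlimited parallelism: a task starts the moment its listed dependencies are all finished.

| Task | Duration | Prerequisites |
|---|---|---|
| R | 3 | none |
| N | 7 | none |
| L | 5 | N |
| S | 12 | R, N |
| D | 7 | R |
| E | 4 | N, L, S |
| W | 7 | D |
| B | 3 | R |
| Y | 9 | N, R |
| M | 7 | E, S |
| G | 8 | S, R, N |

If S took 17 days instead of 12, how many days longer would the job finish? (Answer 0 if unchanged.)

5

Critical path before the change: N→S→E→M = 7+12+4+7 = 30 giving 30 days.
Since S is critical, the +5 change carries straight to that chain (now 35 days).
That remains the longest chain; total 35 days.
Change in finish: 35 − 30 = +5 days.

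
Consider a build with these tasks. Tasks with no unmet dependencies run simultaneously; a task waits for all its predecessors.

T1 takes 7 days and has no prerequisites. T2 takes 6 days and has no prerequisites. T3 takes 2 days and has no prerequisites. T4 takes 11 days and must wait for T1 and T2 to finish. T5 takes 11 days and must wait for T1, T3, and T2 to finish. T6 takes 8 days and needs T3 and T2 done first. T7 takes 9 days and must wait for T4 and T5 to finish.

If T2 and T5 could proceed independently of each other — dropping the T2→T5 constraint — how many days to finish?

Original critical path: T1→T4→T7 = 7+11+9 = 27 ⇒ 27 days.
Dropping T2→T5 doesn't change T5's earliest start (7); another predecessor still binds.
After: T1→T4→T7 = 7+11+9 = 27 → 27 days.

27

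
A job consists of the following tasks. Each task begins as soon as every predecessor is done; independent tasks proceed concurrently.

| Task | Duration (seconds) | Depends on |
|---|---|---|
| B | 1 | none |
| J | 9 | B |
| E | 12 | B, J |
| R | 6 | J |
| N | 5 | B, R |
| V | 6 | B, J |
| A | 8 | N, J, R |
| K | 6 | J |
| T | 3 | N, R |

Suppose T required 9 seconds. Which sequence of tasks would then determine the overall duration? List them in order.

B, J, R, N, T

As given, the longest chain is B→J→R→N→A = 1+9+6+5+8 = 29, so the finish is 29 seconds.
T is off the critical path — its longest chain is 24 seconds, giving 5 of slack.
The binding chain switches to B→J→R→N→T = 1+9+6+5+9 = 30; finish 30 seconds.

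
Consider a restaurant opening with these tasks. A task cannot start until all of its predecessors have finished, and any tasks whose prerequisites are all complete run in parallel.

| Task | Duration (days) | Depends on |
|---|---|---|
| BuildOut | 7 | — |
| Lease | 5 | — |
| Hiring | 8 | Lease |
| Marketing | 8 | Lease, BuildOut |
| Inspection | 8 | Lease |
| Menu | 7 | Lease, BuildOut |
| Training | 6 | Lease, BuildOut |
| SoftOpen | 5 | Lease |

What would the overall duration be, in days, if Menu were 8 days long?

Critical path before the change: BuildOut→Marketing = 7+8 = 15 giving 15 days.
Menu is off the critical path — its longest chain is 14 days, giving 1 of slack.
New critical path: BuildOut→Menu = 7+8 = 15 ⇒ 15 days.

15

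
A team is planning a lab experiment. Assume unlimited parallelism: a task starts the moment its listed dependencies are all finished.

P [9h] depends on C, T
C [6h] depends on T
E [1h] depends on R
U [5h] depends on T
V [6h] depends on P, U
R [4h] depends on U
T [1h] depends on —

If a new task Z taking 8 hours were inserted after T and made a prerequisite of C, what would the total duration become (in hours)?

Originally the plan takes 22 hours.
With Z inserted, C now waits for max(T, Z).
New critical path: T→Z→C→P→V = 1+8+6+9+6 = 30 ⇒ 30 hours.

30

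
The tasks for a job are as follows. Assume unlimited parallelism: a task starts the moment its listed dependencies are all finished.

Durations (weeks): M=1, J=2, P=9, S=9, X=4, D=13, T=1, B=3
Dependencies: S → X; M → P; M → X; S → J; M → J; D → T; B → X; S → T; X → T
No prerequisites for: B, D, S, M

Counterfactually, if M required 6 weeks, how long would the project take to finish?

15

Critical path before the change: D→T = 13+1 = 14 giving 14 weeks.
M is off the critical path — its longest chain is 10 weeks, giving 4 of slack.
New critical path: M→P = 6+9 = 15 ⇒ 15 weeks.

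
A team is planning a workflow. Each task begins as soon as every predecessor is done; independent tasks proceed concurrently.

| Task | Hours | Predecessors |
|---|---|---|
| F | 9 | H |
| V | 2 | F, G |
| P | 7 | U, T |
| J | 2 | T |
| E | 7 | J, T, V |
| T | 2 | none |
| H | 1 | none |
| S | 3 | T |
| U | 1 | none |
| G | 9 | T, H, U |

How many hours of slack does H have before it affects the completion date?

T→G→V→E = 2+9+2+7 = 20 sets the makespan at 20 hours.
H finishes as early as 1 and must finish by 2.
Float = 20 − 19 = 1.

1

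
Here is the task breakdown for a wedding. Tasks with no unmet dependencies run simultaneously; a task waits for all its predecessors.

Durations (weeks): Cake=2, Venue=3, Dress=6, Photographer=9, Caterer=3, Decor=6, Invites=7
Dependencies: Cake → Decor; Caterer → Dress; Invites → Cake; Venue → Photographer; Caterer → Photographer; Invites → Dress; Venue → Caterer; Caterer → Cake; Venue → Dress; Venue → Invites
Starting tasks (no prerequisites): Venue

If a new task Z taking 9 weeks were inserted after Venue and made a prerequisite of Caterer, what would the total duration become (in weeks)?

24

Originally the schedule takes 18 weeks.
With Z inserted, Caterer now waits for max(Venue, Z).
New critical path: Venue→Z→Caterer→Photographer = 3+9+3+9 = 24 ⇒ 24 weeks.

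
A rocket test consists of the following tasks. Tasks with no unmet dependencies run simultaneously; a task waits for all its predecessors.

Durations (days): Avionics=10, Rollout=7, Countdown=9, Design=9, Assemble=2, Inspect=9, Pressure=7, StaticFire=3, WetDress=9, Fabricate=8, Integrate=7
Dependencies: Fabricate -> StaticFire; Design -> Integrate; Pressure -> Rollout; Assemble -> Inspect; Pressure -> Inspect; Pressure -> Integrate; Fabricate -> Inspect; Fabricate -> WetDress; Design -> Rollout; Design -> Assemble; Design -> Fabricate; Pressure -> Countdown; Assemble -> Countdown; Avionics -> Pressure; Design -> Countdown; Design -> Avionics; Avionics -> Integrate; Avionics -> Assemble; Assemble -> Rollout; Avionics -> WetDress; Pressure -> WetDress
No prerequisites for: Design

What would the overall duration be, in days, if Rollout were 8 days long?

35

Critical path before the change: Design→Avionics→Pressure→WetDress = 9+10+7+9 = 35 giving 35 days.
Rollout is off the critical path — its longest chain is 33 days, giving 2 of slack.
No other chain overtakes it, so the finish is 35 days.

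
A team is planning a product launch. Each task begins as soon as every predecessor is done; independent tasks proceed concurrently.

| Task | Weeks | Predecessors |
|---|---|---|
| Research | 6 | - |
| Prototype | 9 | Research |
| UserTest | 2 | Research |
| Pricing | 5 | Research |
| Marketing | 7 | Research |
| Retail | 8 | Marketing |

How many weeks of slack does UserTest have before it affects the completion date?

Critical path: Research→Marketing→Retail = 6+7+8 = 21, so the finish is 21 weeks.
UserTest finishes as early as 8 and must finish by 21.
So UserTest can slip 21 − 8 = 13 weeks.

13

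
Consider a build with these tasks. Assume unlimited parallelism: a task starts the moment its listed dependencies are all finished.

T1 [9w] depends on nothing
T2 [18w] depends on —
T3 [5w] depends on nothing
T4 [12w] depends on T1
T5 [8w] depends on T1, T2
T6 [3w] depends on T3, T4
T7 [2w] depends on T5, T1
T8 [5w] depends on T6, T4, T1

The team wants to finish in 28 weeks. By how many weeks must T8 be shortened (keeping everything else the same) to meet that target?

1

Current finish: 29 weeks; target: 28.
T8 is on every critical path, so each week cut from T8 cuts the finish by one (this holds down to a finish of 28).
Need 29 − 28 = 1 week off T8 → T8 becomes 4 weeks, finish becomes 28.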